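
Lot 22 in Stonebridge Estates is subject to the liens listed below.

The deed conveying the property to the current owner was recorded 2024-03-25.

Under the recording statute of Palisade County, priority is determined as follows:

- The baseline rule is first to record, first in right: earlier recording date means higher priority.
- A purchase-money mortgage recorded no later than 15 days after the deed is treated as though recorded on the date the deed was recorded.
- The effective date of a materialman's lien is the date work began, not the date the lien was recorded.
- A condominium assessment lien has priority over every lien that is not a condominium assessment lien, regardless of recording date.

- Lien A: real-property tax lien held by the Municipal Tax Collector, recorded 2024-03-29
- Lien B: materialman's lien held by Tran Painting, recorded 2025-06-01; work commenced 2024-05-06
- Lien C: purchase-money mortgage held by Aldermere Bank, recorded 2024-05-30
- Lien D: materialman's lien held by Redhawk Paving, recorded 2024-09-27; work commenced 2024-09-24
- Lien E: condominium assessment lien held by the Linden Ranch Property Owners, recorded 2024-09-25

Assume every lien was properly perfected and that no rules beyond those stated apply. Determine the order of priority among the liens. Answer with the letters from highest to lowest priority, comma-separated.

E, A, B, C, D

Effective dates after the stated exceptions: B relates back to 2024-05-06 (work commenced); C was recorded 66 days after the deed — beyond 15 days — so no relation-back applies; D relates back to 2024-09-24 (work commenced).
As a condominium assessment lien, E is senior to every other lien.
Remaining liens by effective date: A (2024-03-29), B (2024-05-06), C (2024-05-30), D (2024-09-24).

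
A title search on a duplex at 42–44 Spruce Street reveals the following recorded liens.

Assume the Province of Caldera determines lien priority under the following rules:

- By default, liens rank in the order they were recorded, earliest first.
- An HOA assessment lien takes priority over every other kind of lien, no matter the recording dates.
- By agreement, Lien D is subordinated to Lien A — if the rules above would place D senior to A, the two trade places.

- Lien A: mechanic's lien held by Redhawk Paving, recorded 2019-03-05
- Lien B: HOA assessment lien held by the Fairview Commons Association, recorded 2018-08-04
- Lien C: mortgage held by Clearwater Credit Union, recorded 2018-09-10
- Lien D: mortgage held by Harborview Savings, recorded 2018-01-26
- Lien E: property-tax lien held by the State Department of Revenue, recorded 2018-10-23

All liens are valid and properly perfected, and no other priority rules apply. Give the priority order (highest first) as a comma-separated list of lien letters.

B, as an HOA assessment lien, has superpriority and ranks first.
Remaining liens by effective date: D (2018-01-26), C (2018-09-10), E (2018-10-23), A (2019-03-05).
Because D would otherwise rank above A, the subordination swaps them.

B, A, C, E, D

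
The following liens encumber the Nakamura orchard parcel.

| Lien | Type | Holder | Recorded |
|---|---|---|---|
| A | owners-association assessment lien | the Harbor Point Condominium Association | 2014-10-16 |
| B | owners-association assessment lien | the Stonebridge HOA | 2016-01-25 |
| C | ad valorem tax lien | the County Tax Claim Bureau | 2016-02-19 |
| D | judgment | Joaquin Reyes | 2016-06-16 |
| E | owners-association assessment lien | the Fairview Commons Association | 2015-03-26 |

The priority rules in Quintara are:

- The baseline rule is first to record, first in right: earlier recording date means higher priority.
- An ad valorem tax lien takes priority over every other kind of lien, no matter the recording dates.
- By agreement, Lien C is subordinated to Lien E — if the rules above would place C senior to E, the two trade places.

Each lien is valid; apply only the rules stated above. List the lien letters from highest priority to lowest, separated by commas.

E, A, C, B, D

C is an ad valorem tax lien, so it outranks all other liens regardless of date.
Remaining liens by effective date: A (2014-10-16), E (2015-03-26), B (2016-01-25), D (2016-06-16).
The subordination applies — C was senior to E — so C and E swap.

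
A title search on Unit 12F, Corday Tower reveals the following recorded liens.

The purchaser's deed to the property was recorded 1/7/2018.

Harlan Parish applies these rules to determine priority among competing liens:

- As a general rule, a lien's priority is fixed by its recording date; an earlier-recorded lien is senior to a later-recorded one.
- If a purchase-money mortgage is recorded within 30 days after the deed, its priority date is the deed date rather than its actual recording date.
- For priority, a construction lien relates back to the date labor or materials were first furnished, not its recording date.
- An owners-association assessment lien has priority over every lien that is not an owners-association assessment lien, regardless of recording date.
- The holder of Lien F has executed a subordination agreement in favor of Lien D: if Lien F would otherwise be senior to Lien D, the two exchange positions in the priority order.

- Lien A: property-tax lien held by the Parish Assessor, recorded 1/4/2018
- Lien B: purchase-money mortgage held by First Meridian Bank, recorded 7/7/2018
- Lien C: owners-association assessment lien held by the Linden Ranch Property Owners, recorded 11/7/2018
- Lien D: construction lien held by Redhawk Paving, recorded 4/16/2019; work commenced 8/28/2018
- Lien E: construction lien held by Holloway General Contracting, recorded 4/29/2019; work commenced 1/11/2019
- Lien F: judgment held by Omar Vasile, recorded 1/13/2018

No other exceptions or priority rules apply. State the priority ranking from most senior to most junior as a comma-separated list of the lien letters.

Effective dates after the stated exceptions: B was recorded 181 days after the deed — beyond 30 days — so no relation-back applies; D relates back to 8/28/2018 (work commenced); E is treated as recorded 1/11/2019, the work-commencement date.
C is an owners-association assessment lien and takes priority over every other lien.
Ordering the rest by effective date: A (1/4/2018), F (1/13/2018), B (7/7/2018), D (8/28/2018), E (1/11/2019).
F is senior to D before the subordination, so the two trade places.

C, A, D, B, F, E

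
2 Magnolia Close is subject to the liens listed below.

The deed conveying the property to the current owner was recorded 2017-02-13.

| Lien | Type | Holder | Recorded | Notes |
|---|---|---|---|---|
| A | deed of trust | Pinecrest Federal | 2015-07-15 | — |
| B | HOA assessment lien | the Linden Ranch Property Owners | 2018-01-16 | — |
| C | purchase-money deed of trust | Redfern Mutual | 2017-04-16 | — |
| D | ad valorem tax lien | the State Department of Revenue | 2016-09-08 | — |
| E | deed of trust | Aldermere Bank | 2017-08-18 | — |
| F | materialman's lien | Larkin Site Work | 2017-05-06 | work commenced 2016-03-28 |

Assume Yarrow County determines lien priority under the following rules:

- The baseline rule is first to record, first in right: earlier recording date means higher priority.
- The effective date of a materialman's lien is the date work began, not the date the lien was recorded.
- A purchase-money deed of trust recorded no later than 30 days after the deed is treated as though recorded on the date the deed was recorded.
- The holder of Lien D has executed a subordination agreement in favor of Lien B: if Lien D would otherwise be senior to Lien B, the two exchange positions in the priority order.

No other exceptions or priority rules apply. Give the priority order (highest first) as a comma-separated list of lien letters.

Adjusting effective dates: C was recorded 62 days after the deed, outside the 30-day window, so it keeps its recording date; F relates back to 2016-03-28 (work commenced).
By effective date: A (2015-07-15), F (2016-03-28), D (2016-09-08), C (2017-04-16), E (2017-08-18), B (2018-01-16).
Because D would otherwise rank above B, the subordination swaps them.

A, F, B, C, E, D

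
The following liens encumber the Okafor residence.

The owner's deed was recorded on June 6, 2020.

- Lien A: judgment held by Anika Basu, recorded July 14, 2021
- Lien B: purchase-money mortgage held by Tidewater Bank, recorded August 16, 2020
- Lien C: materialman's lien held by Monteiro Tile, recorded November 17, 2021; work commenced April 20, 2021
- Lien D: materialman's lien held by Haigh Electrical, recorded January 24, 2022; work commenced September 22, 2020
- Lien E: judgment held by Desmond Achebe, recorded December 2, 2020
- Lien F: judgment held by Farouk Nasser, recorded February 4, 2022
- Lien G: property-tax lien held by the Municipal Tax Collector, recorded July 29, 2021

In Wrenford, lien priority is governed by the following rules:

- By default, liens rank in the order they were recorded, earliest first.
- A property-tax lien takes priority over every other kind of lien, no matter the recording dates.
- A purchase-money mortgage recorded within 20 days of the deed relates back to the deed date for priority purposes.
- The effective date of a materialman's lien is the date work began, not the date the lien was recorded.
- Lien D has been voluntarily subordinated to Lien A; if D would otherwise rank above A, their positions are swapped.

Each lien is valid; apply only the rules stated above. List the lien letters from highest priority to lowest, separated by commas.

Adjusting effective dates: B was recorded 71 days after the deed — beyond 20 days — so no relation-back applies; C is treated as recorded April 20, 2021, the work-commencement date; D's effective date is September 22, 2020, when work began.
G is a property-tax lien, so it outranks all other liens regardless of date.
Ordering the rest by effective date: B (August 16, 2020), D (September 22, 2020), E (December 2, 2020), C (April 20, 2021), A (July 14, 2021), F (February 4, 2022).
D is senior to A before the subordination, so the two trade places.

G, B, A, E, C, D, F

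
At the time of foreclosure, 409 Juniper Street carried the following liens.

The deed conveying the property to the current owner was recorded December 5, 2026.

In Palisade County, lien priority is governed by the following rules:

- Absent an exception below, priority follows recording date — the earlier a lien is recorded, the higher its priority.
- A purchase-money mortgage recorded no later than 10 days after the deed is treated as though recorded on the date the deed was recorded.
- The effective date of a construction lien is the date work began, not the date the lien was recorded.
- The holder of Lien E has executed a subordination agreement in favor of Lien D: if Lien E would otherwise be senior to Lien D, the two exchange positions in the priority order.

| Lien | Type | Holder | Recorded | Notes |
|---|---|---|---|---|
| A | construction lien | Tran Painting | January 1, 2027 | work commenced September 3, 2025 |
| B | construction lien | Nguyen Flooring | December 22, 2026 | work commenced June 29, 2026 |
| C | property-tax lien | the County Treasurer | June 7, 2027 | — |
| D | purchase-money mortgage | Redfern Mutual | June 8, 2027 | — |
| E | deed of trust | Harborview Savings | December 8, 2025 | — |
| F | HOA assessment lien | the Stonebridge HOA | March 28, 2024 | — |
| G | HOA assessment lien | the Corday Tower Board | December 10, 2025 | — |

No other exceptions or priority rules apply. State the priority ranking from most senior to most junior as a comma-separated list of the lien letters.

Effective dates: A relates back to September 3, 2025 (work commenced); B's effective date is June 29, 2026, when work began; D was recorded 185 days after the deed, outside the 10-day window, so it keeps its recording date.
By effective date: F (March 28, 2024), A (September 3, 2025), E (December 8, 2025), G (December 10, 2025), B (June 29, 2026), C (June 7, 2027), D (June 8, 2027).
Because E would otherwise rank above D, the subordination swaps them.

F, A, D, G, B, C, E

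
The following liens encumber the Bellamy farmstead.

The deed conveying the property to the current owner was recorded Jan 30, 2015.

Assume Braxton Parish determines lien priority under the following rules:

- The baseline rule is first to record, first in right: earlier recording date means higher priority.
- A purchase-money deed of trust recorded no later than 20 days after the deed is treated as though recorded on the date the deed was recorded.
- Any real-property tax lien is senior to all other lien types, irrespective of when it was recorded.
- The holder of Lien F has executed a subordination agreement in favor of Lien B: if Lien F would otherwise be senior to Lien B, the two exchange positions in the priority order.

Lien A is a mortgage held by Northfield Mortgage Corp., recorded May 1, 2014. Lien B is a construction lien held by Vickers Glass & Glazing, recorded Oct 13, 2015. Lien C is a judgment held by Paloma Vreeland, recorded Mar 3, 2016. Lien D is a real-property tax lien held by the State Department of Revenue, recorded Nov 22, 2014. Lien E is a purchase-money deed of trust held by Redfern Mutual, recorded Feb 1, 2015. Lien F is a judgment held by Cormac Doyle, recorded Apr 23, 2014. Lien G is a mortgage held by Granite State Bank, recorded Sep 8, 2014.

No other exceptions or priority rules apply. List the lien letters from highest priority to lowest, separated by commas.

First, effective dates: E was recorded within the 20-day window, so its effective date is the deed date Jan 30, 2015.
D, as a real-property tax lien, has superpriority and ranks first.
The other liens, earliest effective date first: F (Apr 23, 2014), A (May 1, 2014), G (Sep 8, 2014), E (Jan 30, 2015), B (Oct 13, 2015), C (Mar 3, 2016).
F is senior to B before the subordination, so the two trade places.

D, B, A, G, E, F, C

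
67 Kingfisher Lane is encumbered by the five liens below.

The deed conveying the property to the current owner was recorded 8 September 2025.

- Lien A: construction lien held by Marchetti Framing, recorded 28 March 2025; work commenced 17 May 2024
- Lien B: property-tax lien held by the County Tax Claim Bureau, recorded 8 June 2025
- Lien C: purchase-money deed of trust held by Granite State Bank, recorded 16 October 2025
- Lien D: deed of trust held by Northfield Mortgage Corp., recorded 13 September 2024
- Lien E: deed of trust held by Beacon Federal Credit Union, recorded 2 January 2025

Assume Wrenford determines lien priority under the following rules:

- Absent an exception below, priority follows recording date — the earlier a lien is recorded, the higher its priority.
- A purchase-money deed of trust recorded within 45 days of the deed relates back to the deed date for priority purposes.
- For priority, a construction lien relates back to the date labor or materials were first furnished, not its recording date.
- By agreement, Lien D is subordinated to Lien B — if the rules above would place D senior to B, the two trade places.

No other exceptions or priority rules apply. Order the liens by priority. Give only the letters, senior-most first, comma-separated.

Effective dates after the stated exceptions: A relates back to 17 May 2024 (work commenced); C's effective date is the deed date, 8 September 2025.
Ordering by effective date: A (17 May 2024), D (13 September 2024), E (2 January 2025), B (8 June 2025), C (8 September 2025).
The subordination applies — D was senior to B — so D and B swap.

A, B, E, D, C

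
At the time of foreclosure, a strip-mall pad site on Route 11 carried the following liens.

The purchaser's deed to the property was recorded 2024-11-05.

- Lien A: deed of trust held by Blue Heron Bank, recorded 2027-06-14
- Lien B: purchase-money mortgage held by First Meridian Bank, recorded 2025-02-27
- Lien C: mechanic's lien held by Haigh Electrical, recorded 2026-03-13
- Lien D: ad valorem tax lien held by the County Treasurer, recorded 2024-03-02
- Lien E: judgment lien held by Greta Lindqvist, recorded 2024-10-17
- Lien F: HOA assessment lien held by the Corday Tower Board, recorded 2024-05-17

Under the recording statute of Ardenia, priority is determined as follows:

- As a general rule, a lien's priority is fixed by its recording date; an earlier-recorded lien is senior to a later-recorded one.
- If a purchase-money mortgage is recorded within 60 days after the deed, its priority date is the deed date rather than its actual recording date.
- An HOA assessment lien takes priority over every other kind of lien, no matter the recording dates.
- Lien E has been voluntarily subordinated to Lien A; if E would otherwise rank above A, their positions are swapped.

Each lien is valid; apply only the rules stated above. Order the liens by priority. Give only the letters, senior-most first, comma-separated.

F, D, A, B, C, E

Adjusting effective dates: B missed the 60-day window (114 days after the deed), so its recording date stands.
F, as an HOA assessment lien, has superpriority and ranks first.
Remaining liens by effective date: D (2024-03-02), E (2024-10-17), B (2025-02-27), C (2026-03-13), A (2027-06-14).
E would otherwise be senior to A, so under the subordination agreement E and A exchange positions.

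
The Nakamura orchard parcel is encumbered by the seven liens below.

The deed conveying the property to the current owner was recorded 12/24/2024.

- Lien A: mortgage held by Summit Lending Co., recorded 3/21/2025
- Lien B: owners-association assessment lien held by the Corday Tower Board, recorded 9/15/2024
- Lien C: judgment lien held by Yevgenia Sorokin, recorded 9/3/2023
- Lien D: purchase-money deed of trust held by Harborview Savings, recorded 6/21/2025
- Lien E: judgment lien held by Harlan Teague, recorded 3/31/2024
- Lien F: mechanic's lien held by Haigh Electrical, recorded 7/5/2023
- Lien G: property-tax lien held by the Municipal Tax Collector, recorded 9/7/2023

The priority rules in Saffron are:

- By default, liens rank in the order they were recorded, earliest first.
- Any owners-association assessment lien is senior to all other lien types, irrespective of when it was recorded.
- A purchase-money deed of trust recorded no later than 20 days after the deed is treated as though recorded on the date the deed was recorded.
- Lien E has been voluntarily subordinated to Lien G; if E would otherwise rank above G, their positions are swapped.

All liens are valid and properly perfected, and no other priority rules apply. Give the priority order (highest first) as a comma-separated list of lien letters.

B, F, C, G, E, A, D

Adjusting effective dates: D was recorded 179 days after the deed — beyond 20 days — so no relation-back applies.
B, as an owners-association assessment lien, has superpriority and ranks first.
Ordering the rest by effective date: F (7/5/2023), C (9/3/2023), G (9/7/2023), E (3/31/2024), A (3/21/2025), D (6/21/2025).
E already ranks below G; the subordination has no effect.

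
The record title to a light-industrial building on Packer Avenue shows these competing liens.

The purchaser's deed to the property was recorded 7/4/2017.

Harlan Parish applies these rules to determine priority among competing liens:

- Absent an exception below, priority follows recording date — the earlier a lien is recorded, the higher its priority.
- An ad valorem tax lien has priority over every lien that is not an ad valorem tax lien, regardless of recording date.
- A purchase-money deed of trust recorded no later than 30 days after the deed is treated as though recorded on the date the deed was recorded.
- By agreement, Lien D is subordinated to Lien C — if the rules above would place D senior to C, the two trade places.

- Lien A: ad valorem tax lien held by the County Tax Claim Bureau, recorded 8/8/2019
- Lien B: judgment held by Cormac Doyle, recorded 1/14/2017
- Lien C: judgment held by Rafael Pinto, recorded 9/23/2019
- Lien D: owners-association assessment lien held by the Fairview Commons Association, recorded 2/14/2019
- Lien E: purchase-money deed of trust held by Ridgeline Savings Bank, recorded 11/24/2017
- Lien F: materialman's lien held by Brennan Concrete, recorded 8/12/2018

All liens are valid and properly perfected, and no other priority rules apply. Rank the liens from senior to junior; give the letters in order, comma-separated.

A, B, E, F, C, D

First, effective dates: E was recorded 143 days after the deed, outside the 30-day window, so it keeps its recording date.
A is an ad valorem tax lien, so it outranks all other liens regardless of date.
Among the remaining liens, by effective date: B (1/14/2017), E (11/24/2017), F (8/12/2018), D (2/14/2019), C (9/23/2019).
D is senior to C before the subordination, so the two trade places.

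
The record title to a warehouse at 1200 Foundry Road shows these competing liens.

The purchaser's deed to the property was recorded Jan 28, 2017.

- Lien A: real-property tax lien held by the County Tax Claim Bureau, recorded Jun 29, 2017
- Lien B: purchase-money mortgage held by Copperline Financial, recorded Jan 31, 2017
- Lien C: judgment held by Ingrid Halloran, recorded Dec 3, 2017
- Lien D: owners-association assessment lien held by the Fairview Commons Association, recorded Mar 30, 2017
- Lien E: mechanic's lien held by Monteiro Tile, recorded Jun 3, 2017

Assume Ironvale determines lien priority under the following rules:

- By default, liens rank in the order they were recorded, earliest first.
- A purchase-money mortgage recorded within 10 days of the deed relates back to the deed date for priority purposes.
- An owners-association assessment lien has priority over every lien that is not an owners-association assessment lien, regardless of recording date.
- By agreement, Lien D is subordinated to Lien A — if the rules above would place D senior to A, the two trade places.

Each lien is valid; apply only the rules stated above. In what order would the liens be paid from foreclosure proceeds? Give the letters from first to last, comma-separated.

A, B, E, D, C

Effective dates: B relates back to the deed date Jan 28, 2017.
D, as an owners-association assessment lien, has superpriority and ranks first.
Ordering the rest by effective date: B (Jan 28, 2017), E (Jun 3, 2017), A (Jun 29, 2017), C (Dec 3, 2017).
D would otherwise be senior to A, so under the subordination agreement D and A exchange positions.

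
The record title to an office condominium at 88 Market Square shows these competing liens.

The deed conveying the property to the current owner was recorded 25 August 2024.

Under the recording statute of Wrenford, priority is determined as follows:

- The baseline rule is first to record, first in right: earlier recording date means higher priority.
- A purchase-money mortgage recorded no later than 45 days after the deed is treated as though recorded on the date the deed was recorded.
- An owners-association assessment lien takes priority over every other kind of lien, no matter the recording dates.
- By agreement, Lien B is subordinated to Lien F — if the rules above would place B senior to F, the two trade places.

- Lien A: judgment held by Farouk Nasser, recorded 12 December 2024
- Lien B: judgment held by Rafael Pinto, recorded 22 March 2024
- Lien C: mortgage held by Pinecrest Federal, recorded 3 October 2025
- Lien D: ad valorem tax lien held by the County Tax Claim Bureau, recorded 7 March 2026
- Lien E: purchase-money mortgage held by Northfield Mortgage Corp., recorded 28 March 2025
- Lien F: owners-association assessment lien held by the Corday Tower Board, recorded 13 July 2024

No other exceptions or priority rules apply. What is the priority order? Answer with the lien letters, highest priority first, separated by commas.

Adjusting effective dates: E missed the 45-day window (215 days after the deed), so its recording date stands.
F is an owners-association assessment lien, so it outranks all other liens regardless of date.
Among the remaining liens, by effective date: B (22 March 2024), A (12 December 2024), E (28 March 2025), C (3 October 2025), D (7 March 2026).
B already ranks below F; the subordination has no effect.

F, B, A, E, C, D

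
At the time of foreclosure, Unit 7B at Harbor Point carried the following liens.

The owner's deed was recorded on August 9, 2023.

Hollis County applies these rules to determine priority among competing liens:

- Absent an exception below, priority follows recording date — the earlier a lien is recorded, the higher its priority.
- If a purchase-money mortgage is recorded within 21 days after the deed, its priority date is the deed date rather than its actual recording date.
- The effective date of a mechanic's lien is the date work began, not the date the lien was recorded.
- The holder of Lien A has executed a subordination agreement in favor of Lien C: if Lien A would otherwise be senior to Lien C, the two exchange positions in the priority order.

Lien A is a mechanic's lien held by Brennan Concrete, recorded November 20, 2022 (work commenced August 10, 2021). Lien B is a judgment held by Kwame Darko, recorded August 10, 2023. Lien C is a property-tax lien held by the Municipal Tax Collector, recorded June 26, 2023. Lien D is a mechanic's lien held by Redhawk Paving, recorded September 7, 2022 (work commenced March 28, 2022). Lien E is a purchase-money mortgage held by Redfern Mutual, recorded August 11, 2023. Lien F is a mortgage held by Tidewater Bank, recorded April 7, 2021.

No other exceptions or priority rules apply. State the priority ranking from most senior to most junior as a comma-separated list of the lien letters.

F, C, D, A, E, B

Effective dates: A is treated as recorded August 10, 2021, the work-commencement date; D is treated as recorded March 28, 2022, the work-commencement date; E was recorded within the 21-day window, so its effective date is the deed date August 9, 2023.
By effective date, earliest first: F (April 7, 2021), A (August 10, 2021), D (March 28, 2022), C (June 26, 2023), E (August 9, 2023), B (August 10, 2023).
The subordination applies — A was senior to C — so A and C swap.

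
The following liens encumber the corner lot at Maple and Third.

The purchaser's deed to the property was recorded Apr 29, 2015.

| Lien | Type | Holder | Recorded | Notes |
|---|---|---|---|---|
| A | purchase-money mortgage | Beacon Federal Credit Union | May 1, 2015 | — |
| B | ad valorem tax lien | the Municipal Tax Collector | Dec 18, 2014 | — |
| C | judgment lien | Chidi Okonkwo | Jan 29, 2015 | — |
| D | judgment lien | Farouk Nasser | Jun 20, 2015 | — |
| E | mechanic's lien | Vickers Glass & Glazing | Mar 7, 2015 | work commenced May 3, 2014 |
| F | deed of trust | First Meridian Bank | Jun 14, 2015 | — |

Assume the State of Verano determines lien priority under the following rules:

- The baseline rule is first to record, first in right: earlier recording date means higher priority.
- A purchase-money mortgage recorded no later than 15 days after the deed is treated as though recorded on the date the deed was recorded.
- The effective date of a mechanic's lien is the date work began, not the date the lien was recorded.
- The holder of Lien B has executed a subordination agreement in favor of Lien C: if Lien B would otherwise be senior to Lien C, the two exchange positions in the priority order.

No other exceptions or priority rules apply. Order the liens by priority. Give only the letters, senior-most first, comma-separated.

E, C, B, A, F, D

Effective dates after the stated exceptions: A relates back to the deed date Apr 29, 2015; E's effective date is May 3, 2014, when work began.
By effective date, earliest first: E (May 3, 2014), B (Dec 18, 2014), C (Jan 29, 2015), A (Apr 29, 2015), F (Jun 14, 2015), D (Jun 20, 2015).
B would otherwise be senior to C, so under the subordination agreement B and C exchange positions.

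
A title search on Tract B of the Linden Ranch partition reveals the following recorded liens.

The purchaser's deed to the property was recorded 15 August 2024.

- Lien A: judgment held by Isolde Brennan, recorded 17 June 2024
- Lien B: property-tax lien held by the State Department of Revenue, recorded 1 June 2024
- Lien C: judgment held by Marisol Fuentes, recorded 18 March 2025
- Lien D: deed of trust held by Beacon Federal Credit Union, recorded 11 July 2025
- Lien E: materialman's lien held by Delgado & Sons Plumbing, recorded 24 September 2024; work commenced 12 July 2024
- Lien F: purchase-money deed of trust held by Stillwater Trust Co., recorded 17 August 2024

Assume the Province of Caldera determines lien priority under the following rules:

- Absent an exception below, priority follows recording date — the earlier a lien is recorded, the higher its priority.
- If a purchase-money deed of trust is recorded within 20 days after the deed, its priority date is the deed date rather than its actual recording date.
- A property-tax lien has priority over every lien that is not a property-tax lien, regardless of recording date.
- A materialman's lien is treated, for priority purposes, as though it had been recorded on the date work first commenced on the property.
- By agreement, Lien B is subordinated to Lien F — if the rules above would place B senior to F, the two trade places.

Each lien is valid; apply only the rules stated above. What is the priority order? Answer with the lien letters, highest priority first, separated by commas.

F, A, E, B, C, D

Effective dates: E is treated as recorded 12 July 2024, the work-commencement date; F was recorded within the 20-day window, so its effective date is the deed date 15 August 2024.
B, as a property-tax lien, has superpriority and ranks first.
Among the remaining liens, by effective date: A (17 June 2024), E (12 July 2024), F (15 August 2024), C (18 March 2025), D (11 July 2025).
B would otherwise be senior to F, so under the subordination agreement B and F exchange positions.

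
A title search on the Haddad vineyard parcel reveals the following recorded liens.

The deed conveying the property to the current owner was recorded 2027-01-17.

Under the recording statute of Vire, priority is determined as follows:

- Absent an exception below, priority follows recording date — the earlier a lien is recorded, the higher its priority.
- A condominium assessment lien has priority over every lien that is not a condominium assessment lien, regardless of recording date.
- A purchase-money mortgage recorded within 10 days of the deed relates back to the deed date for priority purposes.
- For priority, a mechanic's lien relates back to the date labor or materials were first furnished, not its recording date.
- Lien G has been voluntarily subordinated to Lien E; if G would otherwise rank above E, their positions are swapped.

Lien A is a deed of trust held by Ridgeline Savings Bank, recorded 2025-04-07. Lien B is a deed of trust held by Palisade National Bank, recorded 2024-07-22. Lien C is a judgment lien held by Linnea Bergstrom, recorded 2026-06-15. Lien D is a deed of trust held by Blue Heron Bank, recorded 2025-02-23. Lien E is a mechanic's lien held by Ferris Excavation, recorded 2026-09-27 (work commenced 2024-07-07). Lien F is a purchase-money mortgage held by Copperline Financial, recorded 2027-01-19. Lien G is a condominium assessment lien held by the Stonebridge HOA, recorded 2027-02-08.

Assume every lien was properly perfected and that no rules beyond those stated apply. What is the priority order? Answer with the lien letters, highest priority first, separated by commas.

First, effective dates: E relates back to 2024-07-07 (work commenced); F relates back to the deed date 2027-01-17.
G, as a condominium assessment lien, has superpriority and ranks first.
The other liens, earliest effective date first: E (2024-07-07), B (2024-07-22), D (2025-02-23), A (2025-04-07), C (2026-06-15), F (2027-01-17).
The subordination applies — G was senior to E — so G and E swap.

E, G, B, D, A, C, F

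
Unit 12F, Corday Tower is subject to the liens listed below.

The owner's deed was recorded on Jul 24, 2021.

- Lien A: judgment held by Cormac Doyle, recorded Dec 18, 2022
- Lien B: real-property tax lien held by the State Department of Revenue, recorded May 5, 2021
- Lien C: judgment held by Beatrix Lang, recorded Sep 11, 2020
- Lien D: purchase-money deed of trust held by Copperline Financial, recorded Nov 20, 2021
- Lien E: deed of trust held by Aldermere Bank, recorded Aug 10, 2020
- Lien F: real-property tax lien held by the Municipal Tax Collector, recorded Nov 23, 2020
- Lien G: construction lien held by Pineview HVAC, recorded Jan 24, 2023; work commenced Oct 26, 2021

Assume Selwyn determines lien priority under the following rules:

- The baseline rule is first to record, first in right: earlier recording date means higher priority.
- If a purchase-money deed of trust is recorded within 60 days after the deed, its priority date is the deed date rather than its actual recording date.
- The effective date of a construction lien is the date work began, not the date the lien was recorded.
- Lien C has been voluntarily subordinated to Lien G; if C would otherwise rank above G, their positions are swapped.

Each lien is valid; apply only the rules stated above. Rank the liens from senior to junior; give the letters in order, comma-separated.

Effective dates: D missed the 60-day window (119 days after the deed), so its recording date stands; G's effective date is Oct 26, 2021, when work began.
Ordering by effective date: E (Aug 10, 2020), C (Sep 11, 2020), F (Nov 23, 2020), B (May 5, 2021), G (Oct 26, 2021), D (Nov 20, 2021), A (Dec 18, 2022).
C is senior to G before the subordination, so the two trade places.

E, G, F, B, C, D, A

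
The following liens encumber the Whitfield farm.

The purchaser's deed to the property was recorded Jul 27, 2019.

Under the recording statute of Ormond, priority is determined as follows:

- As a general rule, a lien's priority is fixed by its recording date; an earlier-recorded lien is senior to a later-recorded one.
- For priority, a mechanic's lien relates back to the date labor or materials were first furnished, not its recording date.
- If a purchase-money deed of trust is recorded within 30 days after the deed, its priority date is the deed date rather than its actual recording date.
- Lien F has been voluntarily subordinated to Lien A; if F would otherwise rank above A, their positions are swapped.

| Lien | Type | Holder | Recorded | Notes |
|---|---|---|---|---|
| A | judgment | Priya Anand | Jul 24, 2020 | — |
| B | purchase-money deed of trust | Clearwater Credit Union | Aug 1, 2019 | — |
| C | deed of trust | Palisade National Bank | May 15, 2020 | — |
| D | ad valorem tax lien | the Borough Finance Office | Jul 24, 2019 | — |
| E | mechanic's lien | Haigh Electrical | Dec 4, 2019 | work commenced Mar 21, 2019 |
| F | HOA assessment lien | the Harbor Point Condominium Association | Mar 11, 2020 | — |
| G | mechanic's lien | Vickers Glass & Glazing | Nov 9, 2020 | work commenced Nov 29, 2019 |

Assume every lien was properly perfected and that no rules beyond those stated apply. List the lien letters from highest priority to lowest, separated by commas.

First, effective dates: B relates back to the deed date Jul 27, 2019; E is treated as recorded Mar 21, 2019, the work-commencement date; G's effective date is Nov 29, 2019, when work began.
Sorted by effective date: E (Mar 21, 2019), D (Jul 24, 2019), B (Jul 27, 2019), G (Nov 29, 2019), F (Mar 11, 2020), C (May 15, 2020), A (Jul 24, 2020).
Because F would otherwise rank above A, the subordination swaps them.

E, D, B, G, A, C, F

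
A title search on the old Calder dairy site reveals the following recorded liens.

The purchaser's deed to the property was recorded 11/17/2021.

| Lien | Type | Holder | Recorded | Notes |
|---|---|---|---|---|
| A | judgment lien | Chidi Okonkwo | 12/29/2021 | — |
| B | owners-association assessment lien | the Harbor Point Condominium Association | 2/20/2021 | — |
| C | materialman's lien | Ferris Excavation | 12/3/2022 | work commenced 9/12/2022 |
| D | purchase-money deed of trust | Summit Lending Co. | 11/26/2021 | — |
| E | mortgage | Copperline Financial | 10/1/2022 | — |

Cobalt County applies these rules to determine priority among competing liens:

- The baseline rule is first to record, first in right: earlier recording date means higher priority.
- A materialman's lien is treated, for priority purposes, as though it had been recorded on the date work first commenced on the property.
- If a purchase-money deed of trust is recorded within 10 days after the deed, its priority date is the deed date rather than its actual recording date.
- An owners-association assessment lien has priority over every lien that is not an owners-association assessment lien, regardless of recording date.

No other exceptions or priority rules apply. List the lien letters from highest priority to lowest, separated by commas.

Adjusting effective dates: C relates back to 9/12/2022 (work commenced); D's effective date is the deed date, 11/17/2021.
B is an owners-association assessment lien, so it outranks all other liens regardless of date.
Ordering the rest by effective date: D (11/17/2021), A (12/29/2021), C (9/12/2022), E (10/1/2022).

B, D, A, C, E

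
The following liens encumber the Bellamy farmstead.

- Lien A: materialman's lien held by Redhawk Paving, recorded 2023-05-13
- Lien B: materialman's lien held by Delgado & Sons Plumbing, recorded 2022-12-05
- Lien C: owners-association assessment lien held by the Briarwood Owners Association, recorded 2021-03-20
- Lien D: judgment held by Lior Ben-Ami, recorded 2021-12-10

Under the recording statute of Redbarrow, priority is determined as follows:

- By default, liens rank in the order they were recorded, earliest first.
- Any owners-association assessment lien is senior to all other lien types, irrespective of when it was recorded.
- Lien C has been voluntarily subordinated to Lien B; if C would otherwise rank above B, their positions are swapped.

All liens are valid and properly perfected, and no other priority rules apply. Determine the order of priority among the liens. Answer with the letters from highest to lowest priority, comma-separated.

B, D, C, A

C is an owners-association assessment lien, so it outranks all other liens regardless of date.
Among the remaining liens, by effective date: D (2021-12-10), B (2022-12-05), A (2023-05-13).
C is senior to B before the subordination, so the two trade places.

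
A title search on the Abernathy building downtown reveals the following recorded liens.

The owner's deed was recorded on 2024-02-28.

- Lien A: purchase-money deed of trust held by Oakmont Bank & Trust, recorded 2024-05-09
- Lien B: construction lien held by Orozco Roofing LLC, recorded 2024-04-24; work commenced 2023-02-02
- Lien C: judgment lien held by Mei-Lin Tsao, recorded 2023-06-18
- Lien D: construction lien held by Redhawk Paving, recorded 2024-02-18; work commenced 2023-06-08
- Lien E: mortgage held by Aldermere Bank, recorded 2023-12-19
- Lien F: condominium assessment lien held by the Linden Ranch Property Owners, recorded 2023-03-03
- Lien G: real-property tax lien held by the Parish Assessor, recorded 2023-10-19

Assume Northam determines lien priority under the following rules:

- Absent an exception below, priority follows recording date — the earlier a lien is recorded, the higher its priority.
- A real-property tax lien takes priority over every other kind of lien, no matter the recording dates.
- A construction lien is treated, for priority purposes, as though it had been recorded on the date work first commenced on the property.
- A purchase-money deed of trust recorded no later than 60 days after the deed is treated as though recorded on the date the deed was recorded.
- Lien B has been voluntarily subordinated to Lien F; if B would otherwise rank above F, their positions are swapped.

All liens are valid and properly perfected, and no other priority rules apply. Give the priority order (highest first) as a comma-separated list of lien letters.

G, F, B, D, C, E, A

Adjusting effective dates: A missed the 60-day window (71 days after the deed), so its recording date stands; B's effective date is 2023-02-02, when work began; D relates back to 2023-06-08 (work commenced).
As a real-property tax lien, G is senior to every other lien.
Ordering the rest by effective date: B (2023-02-02), F (2023-03-03), D (2023-06-08), C (2023-06-18), E (2023-12-19), A (2024-05-09).
Because B would otherwise rank above F, the subordination swaps them.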